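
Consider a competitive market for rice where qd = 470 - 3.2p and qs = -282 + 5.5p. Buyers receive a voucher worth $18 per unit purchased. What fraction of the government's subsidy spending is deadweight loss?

Pre-subsidy: 470 - 3.2p = -282 + 5.5p gives p* = 7520/87, q* = 16826/87.
With the rebate, buyers effectively pay pb = ps − 18, where ps is the price sellers receive.
Demand in terms of ps becomes qd = 470 − 3.2(ps − 18) = 527.6 - 3.2ps. Setting this equal to supply: 527.6 - 3.2ps = -282 + 5.5ps, so ps = 8096/87.
Buyers pay pb = 8096/87 − 18 = 6530/87; q' = -282 + 5.5·(8096/87) = 19994/87.
ΔCS = ½(16826/87 + 19994/87)(7520/87 − 6530/87) = 2025100/841; ΔPS = ½(16826/87 + 19994/87)(8096/87 − 7520/87) = 1178240/841.
Government spending = 18 × 19994/87 = 119964/29.
DWL = ½ × 18 × (19994/87 − 16826/87) = 9504/29; fraction = (9504/29) / (119964/29) = 792/9997.

DWL / government spending = 792/9997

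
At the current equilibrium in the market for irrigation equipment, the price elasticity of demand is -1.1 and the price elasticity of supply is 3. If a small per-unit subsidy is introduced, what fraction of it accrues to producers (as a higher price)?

For a small subsidy around the equilibrium, the benefit split depends on the relative slopes, which at a point are proportional to the elasticities.
Buyer share = εs/(εs + |εd|) = 3/(3 + 1.1) = 30/41; seller share = |εd|/(εs + |εd|) = 11/41.
So producers capture 11/41 of the subsidy.

Producer share = 11/41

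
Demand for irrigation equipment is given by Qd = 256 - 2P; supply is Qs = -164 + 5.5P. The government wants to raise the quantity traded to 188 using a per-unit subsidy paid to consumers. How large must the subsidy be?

Required subsidy s = 30 per unit

At Q = 188, invert demand for the buyer price: Pb = (256 − 188)/2 = 34; invert supply for the seller price: Ps = (188 − (-164))/5.5 = 64.
The subsidy must fill the gap: s = Ps − Pb = 64 − 34 = 30.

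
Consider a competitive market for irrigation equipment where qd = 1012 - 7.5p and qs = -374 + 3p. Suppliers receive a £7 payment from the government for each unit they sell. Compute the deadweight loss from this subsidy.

Pre-subsidy: 1012 - 7.5p = -374 + 3p gives p* = 132, q* = 22.
With the subsidy, sellers receive ps = pb + 7 for each unit, where pb is the price buyers pay.
Supply in terms of pb becomes qs = -374 + 3(pb + 7) = -353 + 3pb. Setting this equal to demand: 1012 - 7.5pb = -353 + 3pb, so pb = 130.
Sellers receive ps = 130 + 7 = 137; q' = 1012 − 7.5·130 = 37.
The subsidy expands output by 37 − 22 = 15 past the efficient level; on those units the gap between marginal cost and willingness to pay runs from 0 up to 7.
DWL = ½ × 7 × 15 = 52.5.

Deadweight loss = £52.5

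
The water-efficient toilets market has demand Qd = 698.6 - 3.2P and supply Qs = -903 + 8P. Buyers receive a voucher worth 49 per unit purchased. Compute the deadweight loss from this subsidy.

Pre-subsidy: 698.6 - 3.2P = -903 + 8P gives P* = 143, Q* = 241.
With the rebate, buyers effectively pay Pb = Ps − 49, where Ps is the price sellers receive.
Demand in terms of Ps becomes Qd = 698.6 − 3.2(Ps − 49) = 855.4 - 3.2Ps. Setting this equal to supply: 855.4 - 3.2Ps = -903 + 8Ps, so Ps = 157.
Buyers pay Pb = 157 − 49 = 108; Q' = -903 + 8·157 = 353.
The subsidy expands output by 353 − 241 = 112 past the efficient level; on those units the gap between marginal cost and willingness to pay runs from 0 up to 49.
DWL = ½ × 49 × 112 = 2744.

Deadweight loss = 2744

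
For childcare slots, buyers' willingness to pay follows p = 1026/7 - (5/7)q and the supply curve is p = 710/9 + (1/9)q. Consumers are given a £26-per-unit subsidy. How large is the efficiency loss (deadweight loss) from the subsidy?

Pre-subsidy: 1026/7 - (5/7)q = 710/9 + (1/9)q gives q* = 82 and p* = 88.
With the rebate, buyers effectively pay pb = ps − 26, where ps is the price sellers receive.
On the curves, pb = 1026/7 - (5/7)q and ps = 710/9 + (1/9)q; the wedge ps − pb = 26 gives 710/9 + (1/9)q − (1026/7 - (5/7)q) = 26, so q' = 113.5.
Then pb = 1026/7 − (5/7)·113.5 = 65.5 and ps = 710/9 + (1/9)·113.5 = 91.5.
The subsidy expands output by 113.5 − 82 = 31.5 past the efficient level; on those units the gap between marginal cost and willingness to pay runs from 0 up to 26.
DWL = ½ × 26 × 31.5 = 409.5.

Deadweight loss = £409.5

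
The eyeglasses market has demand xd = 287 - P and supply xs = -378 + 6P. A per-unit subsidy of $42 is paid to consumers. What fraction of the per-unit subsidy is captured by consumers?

Consumer share = 6/7

Pre-subsidy: 287 - P = -378 + 6P gives P* = 95, x* = 192.
With the rebate, buyers effectively pay Pb = Ps − 42, where Ps is the price sellers receive.
Demand in terms of Ps becomes xd = 287 − 1(Ps − 42) = 329 - Ps. Setting this equal to supply: 329 - Ps = -378 + 6Ps, so Ps = 101.
Buyers pay Pb = 101 − 42 = 59; x' = -378 + 6·101 = 228.
Buyers' price falls by P* − Pb = 95 − 59 = 36; sellers' price rises by Ps − P* = 101 − 95 = 6.
So consumers capture 36/42 = 6/7 of each unit of subsidy.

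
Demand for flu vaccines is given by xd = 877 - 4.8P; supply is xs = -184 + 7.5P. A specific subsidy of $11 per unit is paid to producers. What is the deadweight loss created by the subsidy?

Deadweight loss = 7260/41

Pre-subsidy: 877 - 4.8P = -184 + 7.5P gives P* = 10610/123, x* = 18981/41.
With the subsidy, sellers receive Ps = Pb + 11 for each unit, where Pb is the price buyers pay.
Supply in terms of Pb becomes xs = -184 + 7.5(Pb + 11) = -101.5 + 7.5Pb. Setting this equal to demand: 877 - 4.8Pb = -101.5 + 7.5Pb, so Pb = 9785/123.
Sellers receive Ps = 9785/123 + 11 = 11138/123; x' = 877 − 4.8·(9785/123) = 20301/41.
The subsidy expands output by 20301/41 − 18981/41 = 1320/41 past the efficient level; on those units the gap between marginal cost and willingness to pay runs from 0 up to 11.
DWL = ½ × 11 × 1320/41 = 7260/41.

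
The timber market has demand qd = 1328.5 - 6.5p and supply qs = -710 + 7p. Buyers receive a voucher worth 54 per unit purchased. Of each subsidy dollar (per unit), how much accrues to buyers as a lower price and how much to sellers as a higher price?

Pre-subsidy: 1328.5 - 6.5p = -710 + 7p gives p* = 151, q* = 347.
With the rebate, buyers effectively pay pb = ps − 54, where ps is the price sellers receive.
Demand in terms of ps becomes qd = 1328.5 − 6.5(ps − 54) = 1679.5 - 6.5ps. Setting this equal to supply: 1679.5 - 6.5ps = -710 + 7ps, so ps = 177.
Buyers pay pb = 177 − 54 = 123; q' = -710 + 7·177 = 529.
Buyers' price falls by p* − pb = 151 − 123 = 28; sellers' price rises by ps − p* = 177 − 151 = 26.

Buyers gain 28 per unit; sellers gain 26 per unit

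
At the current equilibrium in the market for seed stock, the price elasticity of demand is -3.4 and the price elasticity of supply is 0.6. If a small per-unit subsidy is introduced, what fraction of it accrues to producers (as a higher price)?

For a small subsidy around the equilibrium, the benefit split depends on the relative slopes, which at a point are proportional to the elasticities.
Buyer share = εs/(εs + |εd|) = 0.6/(0.6 + 3.4) = 0.15; seller share = |εd|/(εs + |εd|) = 0.85.
So producers capture 0.85 of the subsidy.

Producer share = 0.85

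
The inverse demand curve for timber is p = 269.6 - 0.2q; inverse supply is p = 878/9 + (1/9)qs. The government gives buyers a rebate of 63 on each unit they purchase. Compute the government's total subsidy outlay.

Government cost = 47596.5

Pre-subsidy: 269.6 - 0.2q = 878/9 + (1/9)q gives q* = 553 and p* = 159.
With the rebate, buyers effectively pay pb = ps − 63, where ps is the price sellers receive.
On the curves, pb = 269.6 - 0.2q and ps = 878/9 + (1/9)q; the wedge ps − pb = 63 gives 878/9 + (1/9)q − (269.6 - 0.2q) = 63, so q' = 755.5.
Then pb = 269.6 − 0.2·755.5 = 118.5 and ps = 878/9 + (1/9)·755.5 = 181.5.
Government outlay = subsidy × quantity = 63 × 755.5 = 47596.5.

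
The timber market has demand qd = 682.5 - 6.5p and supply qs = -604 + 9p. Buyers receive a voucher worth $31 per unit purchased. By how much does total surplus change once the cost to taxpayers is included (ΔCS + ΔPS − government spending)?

Net change in total surplus = -$1813.5

Pre-subsidy: 682.5 - 6.5p = -604 + 9p gives p* = 83, q* = 143.
With the rebate, buyers effectively pay pb = ps − 31, where ps is the price sellers receive.
Demand in terms of ps becomes qd = 682.5 − 6.5(ps − 31) = 884 - 6.5ps. Setting this equal to supply: 884 - 6.5ps = -604 + 9ps, so ps = 96.
Buyers pay pb = 96 − 31 = 65; q' = -604 + 9·96 = 260.
ΔCS = ½(143 + 260)(83 − 65) = 3627; ΔPS = ½(143 + 260)(96 − 83) = 2619.5.
Government spending = 31 × 260 = 8060.
Net change = 3627 + 2619.5 − 8060 = -1813.5. The loss equals the DWL triangle ½·31·117.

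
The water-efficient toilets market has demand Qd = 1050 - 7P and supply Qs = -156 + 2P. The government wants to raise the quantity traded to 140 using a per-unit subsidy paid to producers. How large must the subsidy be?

At Q = 140, invert demand for the buyer price: Pb = (1050 − 140)/7 = 130; invert supply for the seller price: Ps = (140 − (-156))/2 = 148.
The subsidy must fill the gap: s = Ps − Pb = 148 − 130 = 18.

Required subsidy s = 18 per unit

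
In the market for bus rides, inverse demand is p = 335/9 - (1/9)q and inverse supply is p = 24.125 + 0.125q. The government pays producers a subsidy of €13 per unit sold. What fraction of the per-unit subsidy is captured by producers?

Producer share = 9/17

Pre-subsidy: 335/9 - (1/9)q = 24.125 + 0.125q gives q* = 943/17 and p* = 528/17.
With the subsidy, sellers receive ps = pb + 13 for each unit, where pb is the price buyers pay.
On the curves, pb = 335/9 - (1/9)q and ps = 24.125 + 0.125q; the wedge ps − pb = 13 gives 24.125 + 0.125q − (335/9 - (1/9)q) = 13, so q' = 1879/17.
Then pb = 335/9 − (1/9)·(1879/17) = 424/17 and ps = 24.125 + 0.125·(1879/17) = 645/17.
Buyers' price falls by p* − pb = 528/17 − 424/17 = 104/17; sellers' price rises by ps − p* = 645/17 − 528/17 = 117/17.
So producers capture (117/17)/13 = 9/17 of each unit of subsidy.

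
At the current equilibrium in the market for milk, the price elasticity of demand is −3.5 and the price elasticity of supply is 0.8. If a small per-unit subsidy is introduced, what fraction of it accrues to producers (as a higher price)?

Producer share = 35/43

For a small subsidy around the equilibrium, the benefit split depends on the relative slopes, which at a point are proportional to the elasticities.
Buyer share = εs/(εs + |εd|) = 0.8/(0.8 + 3.5) = 8/43; seller share = |εd|/(εs + |εd|) = 35/43.
So producers capture 35/43 of the subsidy.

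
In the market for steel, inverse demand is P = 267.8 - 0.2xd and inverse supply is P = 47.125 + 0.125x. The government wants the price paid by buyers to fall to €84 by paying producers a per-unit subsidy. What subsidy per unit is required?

Required subsidy s = €78 per unit

At a buyer price of 84, quantity demanded is 1339 − 5·84 = 919.
Sellers supply 919 only when they receive Ps = 47.125 + 0.125·919 = 162.
s = Ps − Pb = 162 − 84 = 78.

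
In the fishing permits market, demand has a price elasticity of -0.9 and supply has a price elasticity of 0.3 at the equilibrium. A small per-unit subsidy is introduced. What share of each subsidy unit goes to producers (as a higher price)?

For a small subsidy around the equilibrium, the benefit split depends on the relative slopes, which at a point are proportional to the elasticities.
Buyer share = εs/(εs + |εd|) = 0.3/(0.3 + 0.9) = 0.25; seller share = |εd|/(εs + |εd|) = 0.75.
So producers capture 0.75 of the subsidy.

Producer share = 0.75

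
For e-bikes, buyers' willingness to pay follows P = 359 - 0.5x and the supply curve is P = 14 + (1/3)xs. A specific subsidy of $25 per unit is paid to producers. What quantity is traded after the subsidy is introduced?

Pre-subsidy: 359 - 0.5x = 14 + (1/3)x gives x* = 414 and P* = 152.
With the subsidy, sellers receive Ps = Pb + 25 for each unit, where Pb is the price buyers pay.
On the curves, Pb = 359 - 0.5x and Ps = 14 + (1/3)x; the wedge Ps − Pb = 25 gives 14 + (1/3)x − (359 - 0.5x) = 25, so x' = 444.
Then Pb = 359 − 0.5·444 = 137 and Ps = 14 + (1/3)·444 = 162.

x' = 444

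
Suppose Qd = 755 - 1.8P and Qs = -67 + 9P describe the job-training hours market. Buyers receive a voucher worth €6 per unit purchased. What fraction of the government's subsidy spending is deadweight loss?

Pre-subsidy: 755 - 1.8P = -67 + 9P gives P* = 685/9, Q* = 618.
With the rebate, buyers effectively pay Pb = Ps − 6, where Ps is the price sellers receive.
Demand in terms of Ps becomes Qd = 755 − 1.8(Ps − 6) = 765.8 - 1.8Ps. Setting this equal to supply: 765.8 - 1.8Ps = -67 + 9Ps, so Ps = 694/9.
Buyers pay Pb = 694/9 − 6 = 640/9; Q' = -67 + 9·(694/9) = 627.
ΔCS = ½(618 + 627)(685/9 − 640/9) = 3112.5; ΔPS = ½(618 + 627)(694/9 − 685/9) = 622.5.
Government spending = 6 × 627 = 3762.
DWL = ½ × 6 × (627 − 618) = 27; fraction = 27 / 3762 = 3/418.

DWL / government spending = 3/418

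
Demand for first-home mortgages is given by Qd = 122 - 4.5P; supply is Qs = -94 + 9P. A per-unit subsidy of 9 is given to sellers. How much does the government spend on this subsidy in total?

Pre-subsidy: 122 - 4.5P = -94 + 9P gives P* = 16, Q* = 50.
With the subsidy, sellers receive Ps = Pb + 9 for each unit, where Pb is the price buyers pay.
Supply in terms of Pb becomes Qs = -94 + 9(Pb + 9) = -13 + 9Pb. Setting this equal to demand: 122 - 4.5Pb = -13 + 9Pb, so Pb = 10.
Sellers receive Ps = 10 + 9 = 19; Q' = 122 − 4.5·10 = 77.
Government outlay = subsidy × quantity = 9 × 77 = 693.

Government cost = 693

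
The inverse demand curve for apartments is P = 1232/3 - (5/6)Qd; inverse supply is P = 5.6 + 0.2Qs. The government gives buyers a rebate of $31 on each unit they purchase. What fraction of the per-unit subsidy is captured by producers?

Producer share = 6/31

Pre-subsidy: 1232/3 - (5/6)Q = 5.6 + 0.2Q gives Q* = 392 and P* = 84.
With the rebate, buyers effectively pay Pb = Ps − 31, where Ps is the price sellers receive.
On the curves, Pb = 1232/3 - (5/6)Q and Ps = 5.6 + 0.2Q; the wedge Ps − Pb = 31 gives 5.6 + 0.2Q − (1232/3 - (5/6)Q) = 31, so Q' = 422.
Then Pb = 1232/3 − (5/6)·422 = 59 and Ps = 5.6 + 0.2·422 = 90.
Buyers' price falls by P* − Pb = 84 − 59 = 25; sellers' price rises by Ps − P* = 90 − 84 = 6.
So producers capture 6/31 = 6/31 of each unit of subsidy.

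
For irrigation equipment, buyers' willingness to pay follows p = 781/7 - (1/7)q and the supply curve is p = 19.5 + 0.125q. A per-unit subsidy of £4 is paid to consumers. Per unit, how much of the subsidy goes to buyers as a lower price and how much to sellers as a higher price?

Pre-subsidy: 781/7 - (1/7)q = 19.5 + 0.125q gives q* = 5156/15 and p* = 937/15.
With the rebate, buyers effectively pay pb = ps − 4, where ps is the price sellers receive.
On the curves, pb = 781/7 - (1/7)q and ps = 19.5 + 0.125q; the wedge ps − pb = 4 gives 19.5 + 0.125q − (781/7 - (1/7)q) = 4, so q' = 1076/3.
Then pb = 781/7 − (1/7)·(1076/3) = 181/3 and ps = 19.5 + 0.125·(1076/3) = 193/3.
Buyers' price falls by p* − pb = 937/15 − 181/3 = 32/15; sellers' price rises by ps − p* = 193/3 − 937/15 = 28/15.

Buyers gain 32/15 per unit; sellers gain 28/15 per unit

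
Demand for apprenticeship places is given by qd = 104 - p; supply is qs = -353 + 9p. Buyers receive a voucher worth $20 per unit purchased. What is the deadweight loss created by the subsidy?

Deadweight loss = $180

Pre-subsidy: 104 - p = -353 + 9p gives p* = 45.7, q* = 58.3.
With the rebate, buyers effectively pay pb = ps − 20, where ps is the price sellers receive.
Demand in terms of ps becomes qd = 104 − 1(ps − 20) = 124 - ps. Setting this equal to supply: 124 - ps = -353 + 9ps, so ps = 47.7.
Buyers pay pb = 47.7 − 20 = 27.7; q' = -353 + 9·47.7 = 76.3.
The subsidy expands output by 76.3 − 58.3 = 18 past the efficient level; on those units the gap between marginal cost and willingness to pay runs from 0 up to 20.
DWL = ½ × 20 × 18 = 180.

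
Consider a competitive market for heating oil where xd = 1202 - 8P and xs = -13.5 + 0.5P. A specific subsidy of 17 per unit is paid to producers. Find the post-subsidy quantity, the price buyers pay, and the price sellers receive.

Pre-subsidy: 1202 - 8P = -13.5 + 0.5P gives P* = 143, x* = 58.
With the subsidy, sellers receive Ps = Pb + 17 for each unit, where Pb is the price buyers pay.
Supply in terms of Pb becomes xs = -13.5 + 0.5(Pb + 17) = -5 + 0.5Pb. Setting this equal to demand: 1202 - 8Pb = -5 + 0.5Pb, so Pb = 142.
Sellers receive Ps = 142 + 17 = 159; x' = 1202 − 8·142 = 66.

x' = 66; buyers pay 142; sellers receive 159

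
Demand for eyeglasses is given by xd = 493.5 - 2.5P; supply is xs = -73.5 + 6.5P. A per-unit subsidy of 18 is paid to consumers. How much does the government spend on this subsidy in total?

Government cost = 6633

Pre-subsidy: 493.5 - 2.5P = -73.5 + 6.5P gives P* = 63, x* = 336.
With the rebate, buyers effectively pay Pb = Ps − 18, where Ps is the price sellers receive.
Demand in terms of Ps becomes xd = 493.5 − 2.5(Ps − 18) = 538.5 - 2.5Ps. Setting this equal to supply: 538.5 - 2.5Ps = -73.5 + 6.5Ps, so Ps = 68.
Buyers pay Pb = 68 − 18 = 50; x' = -73.5 + 6.5·68 = 368.5.
Government outlay = subsidy × quantity = 18 × 368.5 = 6633.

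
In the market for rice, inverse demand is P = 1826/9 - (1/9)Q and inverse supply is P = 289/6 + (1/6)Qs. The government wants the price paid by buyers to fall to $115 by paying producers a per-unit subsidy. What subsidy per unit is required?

Required subsidy s = $65 per unit

At a buyer price of 115, quantity demanded is 1826 − 9·115 = 791.
Sellers supply 791 only when they receive Ps = 289/6 + (1/6)·791 = 180.
s = Ps − Pb = 180 − 115 = 65.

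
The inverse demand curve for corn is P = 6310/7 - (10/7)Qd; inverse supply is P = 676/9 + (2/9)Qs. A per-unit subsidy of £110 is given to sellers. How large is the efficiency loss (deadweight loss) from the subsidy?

Pre-subsidy: 6310/7 - (10/7)Q = 676/9 + (2/9)Q gives Q* = 26029/52 and P* = 4845/26.
With the subsidy, sellers receive Ps = Pb + 110 for each unit, where Pb is the price buyers pay.
On the curves, Pb = 6310/7 - (10/7)Q and Ps = 676/9 + (2/9)Q; the wedge Ps − Pb = 110 gives 676/9 + (2/9)Q − (6310/7 - (10/7)Q) = 110, so Q' = 14747/26.
Then Pb = 6310/7 − (10/7)·(14747/26) = 1185/13 and Ps = 676/9 + (2/9)·(14747/26) = 2615/13.
The subsidy expands output by 14747/26 − 26029/52 = 3465/52 past the efficient level; on those units the gap between marginal cost and willingness to pay runs from 0 up to 110.
DWL = ½ × 110 × 3465/52 = 190575/52.

Deadweight loss = 190575/52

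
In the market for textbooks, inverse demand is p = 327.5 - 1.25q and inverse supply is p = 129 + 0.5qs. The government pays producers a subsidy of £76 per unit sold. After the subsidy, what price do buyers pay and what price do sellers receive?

Buyers pay 920/7; sellers receive 1452/7

Pre-subsidy: 327.5 - 1.25q = 129 + 0.5q gives q* = 794/7 and p* = 1300/7.
With the subsidy, sellers receive ps = pb + 76 for each unit, where pb is the price buyers pay.
On the curves, pb = 327.5 - 1.25q and ps = 129 + 0.5q; the wedge ps − pb = 76 gives 129 + 0.5q − (327.5 - 1.25q) = 76, so q' = 1098/7.
Then pb = 327.5 − 1.25·(1098/7) = 920/7 and ps = 129 + 0.5·(1098/7) = 1452/7.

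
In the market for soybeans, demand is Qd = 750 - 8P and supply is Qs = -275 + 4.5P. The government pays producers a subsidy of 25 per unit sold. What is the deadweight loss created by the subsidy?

Pre-subsidy: 750 - 8P = -275 + 4.5P gives P* = 82, Q* = 94.
With the subsidy, sellers receive Ps = Pb + 25 for each unit, where Pb is the price buyers pay.
Supply in terms of Pb becomes Qs = -275 + 4.5(Pb + 25) = -162.5 + 4.5Pb. Setting this equal to demand: 750 - 8Pb = -162.5 + 4.5Pb, so Pb = 73.
Sellers receive Ps = 73 + 25 = 98; Q' = 750 − 8·73 = 166.
The subsidy expands output by 166 − 94 = 72 past the efficient level; on those units the gap between marginal cost and willingness to pay runs from 0 up to 25.
DWL = ½ × 25 × 72 = 900.

Deadweight loss = 900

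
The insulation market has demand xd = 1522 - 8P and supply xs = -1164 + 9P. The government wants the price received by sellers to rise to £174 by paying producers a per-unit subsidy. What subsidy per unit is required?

Required subsidy s = £34 per unit

At a seller price of 174, quantity supplied is -1164 + 9·174 = 402.
Buyers absorb 402 only when they pay Pb with 1522 − 8·Pb = 402, i.e. Pb = 140.
s = Ps − Pb = 174 − 140 = 34.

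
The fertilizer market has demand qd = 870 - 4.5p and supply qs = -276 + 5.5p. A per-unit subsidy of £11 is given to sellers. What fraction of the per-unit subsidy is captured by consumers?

Pre-subsidy: 870 - 4.5p = -276 + 5.5p gives p* = 114.6, q* = 354.3.
With the subsidy, sellers receive ps = pb + 11 for each unit, where pb is the price buyers pay.
Supply in terms of pb becomes qs = -276 + 5.5(pb + 11) = -215.5 + 5.5pb. Setting this equal to demand: 870 - 4.5pb = -215.5 + 5.5pb, so pb = 108.55.
Sellers receive ps = 108.55 + 11 = 119.55; q' = 870 − 4.5·108.55 = 381.525.
Buyers' price falls by p* − pb = 114.6 − 108.55 = 6.05; sellers' price rises by ps − p* = 119.55 − 114.6 = 4.95.
So consumers capture 6.05/11 = 0.55 of each unit of subsidy.

Consumer share = 0.55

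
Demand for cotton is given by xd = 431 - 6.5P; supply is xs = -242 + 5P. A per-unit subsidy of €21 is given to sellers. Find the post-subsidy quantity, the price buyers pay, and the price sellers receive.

Pre-subsidy: 431 - 6.5P = -242 + 5P gives P* = 1346/23, x* = 1164/23.
With the subsidy, sellers receive Ps = Pb + 21 for each unit, where Pb is the price buyers pay.
Supply in terms of Pb becomes xs = -242 + 5(Pb + 21) = -137 + 5Pb. Setting this equal to demand: 431 - 6.5Pb = -137 + 5Pb, so Pb = 1136/23.
Sellers receive Ps = 1136/23 + 21 = 1619/23; x' = 431 − 6.5·(1136/23) = 2529/23.

x' = 2529/23; buyers pay 1136/23; sellers receive 1619/23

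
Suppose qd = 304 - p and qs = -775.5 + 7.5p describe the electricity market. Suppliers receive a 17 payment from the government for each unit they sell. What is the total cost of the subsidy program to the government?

Government cost = 3264

Pre-subsidy: 304 - p = -775.5 + 7.5p gives p* = 127, q* = 177.
With the subsidy, sellers receive ps = pb + 17 for each unit, where pb is the price buyers pay.
Supply in terms of pb becomes qs = -775.5 + 7.5(pb + 17) = -648 + 7.5pb. Setting this equal to demand: 304 - pb = -648 + 7.5pb, so pb = 112.
Sellers receive ps = 112 + 17 = 129; q' = 304 − 1·112 = 192.
Government outlay = subsidy × quantity = 17 × 192 = 3264.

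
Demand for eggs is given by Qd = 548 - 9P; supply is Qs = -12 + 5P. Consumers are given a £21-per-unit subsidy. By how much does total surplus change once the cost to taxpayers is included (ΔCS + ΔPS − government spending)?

Pre-subsidy: 548 - 9P = -12 + 5P gives P* = 40, Q* = 188.
With the rebate, buyers effectively pay Pb = Ps − 21, where Ps is the price sellers receive.
Demand in terms of Ps becomes Qd = 548 − 9(Ps − 21) = 737 - 9Ps. Setting this equal to supply: 737 - 9Ps = -12 + 5Ps, so Ps = 53.5.
Buyers pay Pb = 53.5 − 21 = 32.5; Q' = -12 + 5·53.5 = 255.5.
ΔCS = ½(188 + 255.5)(40 − 32.5) = 1663.125; ΔPS = ½(188 + 255.5)(53.5 − 40) = 2993.625.
Government spending = 21 × 255.5 = 5365.5.
Net change = 1663.125 + 2993.625 − 5365.5 = -708.75. The loss equals the DWL triangle ½·21·67.5.

Net change in total surplus = -£708.75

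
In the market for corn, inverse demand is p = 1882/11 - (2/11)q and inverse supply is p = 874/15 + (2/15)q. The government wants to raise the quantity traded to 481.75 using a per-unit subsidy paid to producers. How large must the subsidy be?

At q = 481.75, from the demand curve buyers pay pb = 1882/11 − (2/11)·481.75 = 83.5; from the supply curve sellers need ps = 874/15 + (2/15)·481.75 = 122.5.
The subsidy must fill the gap: s = ps − pb = 122.5 − 83.5 = 39.

Required subsidy s = 39 per unit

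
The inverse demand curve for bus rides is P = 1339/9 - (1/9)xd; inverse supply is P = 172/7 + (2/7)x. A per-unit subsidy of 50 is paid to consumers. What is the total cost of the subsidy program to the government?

Government cost = 21950

Pre-subsidy: 1339/9 - (1/9)x = 172/7 + (2/7)x gives x* = 313 and P* = 114.
With the rebate, buyers effectively pay Pb = Ps − 50, where Ps is the price sellers receive.
On the curves, Pb = 1339/9 - (1/9)x and Ps = 172/7 + (2/7)x; the wedge Ps − Pb = 50 gives 172/7 + (2/7)x − (1339/9 - (1/9)x) = 50, so x' = 439.
Then Pb = 1339/9 − (1/9)·439 = 100 and Ps = 172/7 + (2/7)·439 = 150.
Government outlay = subsidy × quantity = 50 × 439 = 21950.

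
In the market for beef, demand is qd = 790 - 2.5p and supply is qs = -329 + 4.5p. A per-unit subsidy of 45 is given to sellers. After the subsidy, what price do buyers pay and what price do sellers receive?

Buyers pay 1833/14; sellers receive 2463/14

Pre-subsidy: 790 - 2.5p = -329 + 4.5p gives p* = 1119/7, q* = 5465/14.
With the subsidy, sellers receive ps = pb + 45 for each unit, where pb is the price buyers pay.
Supply in terms of pb becomes qs = -329 + 4.5(pb + 45) = -126.5 + 4.5pb. Setting this equal to demand: 790 - 2.5pb = -126.5 + 4.5pb, so pb = 1833/14.
Sellers receive ps = 1833/14 + 45 = 2463/14; q' = 790 − 2.5·(1833/14) = 12955/28.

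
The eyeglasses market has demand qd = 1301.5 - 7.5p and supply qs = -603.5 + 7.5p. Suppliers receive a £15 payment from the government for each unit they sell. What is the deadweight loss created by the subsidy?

Pre-subsidy: 1301.5 - 7.5p = -603.5 + 7.5p gives p* = 127, q* = 349.
With the subsidy, sellers receive ps = pb + 15 for each unit, where pb is the price buyers pay.
Supply in terms of pb becomes qs = -603.5 + 7.5(pb + 15) = -491 + 7.5pb. Setting this equal to demand: 1301.5 - 7.5pb = -491 + 7.5pb, so pb = 119.5.
Sellers receive ps = 119.5 + 15 = 134.5; q' = 1301.5 − 7.5·119.5 = 405.25.
The subsidy expands output by 405.25 − 349 = 56.25 past the efficient level; on those units the gap between marginal cost and willingness to pay runs from 0 up to 15.
DWL = ½ × 15 × 56.25 = 421.875.

Deadweight loss = £421.875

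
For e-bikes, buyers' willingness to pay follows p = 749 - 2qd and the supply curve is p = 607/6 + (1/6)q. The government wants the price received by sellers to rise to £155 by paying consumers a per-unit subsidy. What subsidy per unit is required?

At a seller price of 155, quantity supplied is -607 + 6·155 = 323.
Buyers absorb 323 only when they pay pb = 749 − 2·323 = 103.
s = ps − pb = 155 − 103 = 52.

Required subsidy s = £52 per unit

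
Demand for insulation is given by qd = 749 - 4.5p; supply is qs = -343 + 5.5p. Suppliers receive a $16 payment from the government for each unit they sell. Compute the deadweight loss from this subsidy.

Deadweight loss = $316.8

Pre-subsidy: 749 - 4.5p = -343 + 5.5p gives p* = 109.2, q* = 257.6.
With the subsidy, sellers receive ps = pb + 16 for each unit, where pb is the price buyers pay.
Supply in terms of pb becomes qs = -343 + 5.5(pb + 16) = -255 + 5.5pb. Setting this equal to demand: 749 - 4.5pb = -255 + 5.5pb, so pb = 100.4.
Sellers receive ps = 100.4 + 16 = 116.4; q' = 749 − 4.5·100.4 = 297.2.
The subsidy expands output by 297.2 − 257.6 = 39.6 past the efficient level; on those units the gap between marginal cost and willingness to pay runs from 0 up to 16.
DWL = ½ × 16 × 39.6 = 316.8.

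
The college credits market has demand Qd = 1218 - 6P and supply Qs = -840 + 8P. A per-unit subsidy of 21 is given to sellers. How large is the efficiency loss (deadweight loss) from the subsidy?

Pre-subsidy: 1218 - 6P = -840 + 8P gives P* = 147, Q* = 336.
With the subsidy, sellers receive Ps = Pb + 21 for each unit, where Pb is the price buyers pay.
Supply in terms of Pb becomes Qs = -840 + 8(Pb + 21) = -672 + 8Pb. Setting this equal to demand: 1218 - 6Pb = -672 + 8Pb, so Pb = 135.
Sellers receive Ps = 135 + 21 = 156; Q' = 1218 − 6·135 = 408.
The subsidy expands output by 408 − 336 = 72 past the efficient level; on those units the gap between marginal cost and willingness to pay runs from 0 up to 21.
DWL = ½ × 21 × 72 = 756.

Deadweight loss = 756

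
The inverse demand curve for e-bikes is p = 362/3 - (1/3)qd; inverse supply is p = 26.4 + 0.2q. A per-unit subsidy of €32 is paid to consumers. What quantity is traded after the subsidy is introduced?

Pre-subsidy: 362/3 - (1/3)q = 26.4 + 0.2q gives q* = 176.75 and p* = 61.75.
With the rebate, buyers effectively pay pb = ps − 32, where ps is the price sellers receive.
On the curves, pb = 362/3 - (1/3)q and ps = 26.4 + 0.2q; the wedge ps − pb = 32 gives 26.4 + 0.2q − (362/3 - (1/3)q) = 32, so q' = 236.75.
Then pb = 362/3 − (1/3)·236.75 = 41.75 and ps = 26.4 + 0.2·236.75 = 73.75.

q' = 236.75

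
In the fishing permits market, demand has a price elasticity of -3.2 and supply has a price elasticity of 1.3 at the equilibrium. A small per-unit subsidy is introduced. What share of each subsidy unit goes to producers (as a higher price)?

For a small subsidy around the equilibrium, the benefit split depends on the relative slopes, which at a point are proportional to the elasticities.
Buyer share = εs/(εs + |εd|) = 1.3/(1.3 + 3.2) = 13/45; seller share = |εd|/(εs + |εd|) = 32/45.
So producers capture 32/45 of the subsidy.

Producer share = 32/45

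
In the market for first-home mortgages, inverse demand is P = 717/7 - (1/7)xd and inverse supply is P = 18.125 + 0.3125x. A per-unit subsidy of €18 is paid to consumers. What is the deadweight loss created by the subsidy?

Pre-subsidy: 717/7 - (1/7)x = 18.125 + 0.3125x gives x* = 9442/51 and P* = 3875/51.
With the rebate, buyers effectively pay Pb = Ps − 18, where Ps is the price sellers receive.
On the curves, Pb = 717/7 - (1/7)x and Ps = 18.125 + 0.3125x; the wedge Ps − Pb = 18 gives 18.125 + 0.3125x − (717/7 - (1/7)x) = 18, so x' = 674/3.
Then Pb = 717/7 − (1/7)·(674/3) = 211/3 and Ps = 18.125 + 0.3125·(674/3) = 265/3.
The subsidy expands output by 674/3 − 9442/51 = 672/17 past the efficient level; on those units the gap between marginal cost and willingness to pay runs from 0 up to 18.
DWL = ½ × 18 × 672/17 = 6048/17.

Deadweight loss = 6048/17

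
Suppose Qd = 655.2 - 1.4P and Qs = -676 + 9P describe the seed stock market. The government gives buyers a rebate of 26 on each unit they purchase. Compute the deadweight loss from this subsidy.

Pre-subsidy: 655.2 - 1.4P = -676 + 9P gives P* = 128, Q* = 476.
With the rebate, buyers effectively pay Pb = Ps − 26, where Ps is the price sellers receive.
Demand in terms of Ps becomes Qd = 655.2 − 1.4(Ps − 26) = 691.6 - 1.4Ps. Setting this equal to supply: 691.6 - 1.4Ps = -676 + 9Ps, so Ps = 131.5.
Buyers pay Pb = 131.5 − 26 = 105.5; Q' = -676 + 9·131.5 = 507.5.
The subsidy expands output by 507.5 − 476 = 31.5 past the efficient level; on those units the gap between marginal cost and willingness to pay runs from 0 up to 26.
DWL = ½ × 26 × 31.5 = 409.5.

Deadweight loss = 409.5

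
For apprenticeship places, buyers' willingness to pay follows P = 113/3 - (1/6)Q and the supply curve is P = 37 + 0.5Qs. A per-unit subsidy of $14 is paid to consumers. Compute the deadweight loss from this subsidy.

Deadweight loss = $147

Pre-subsidy: 113/3 - (1/6)Q = 37 + 0.5Q gives Q* = 1 and P* = 37.5.
With the rebate, buyers effectively pay Pb = Ps − 14, where Ps is the price sellers receive.
On the curves, Pb = 113/3 - (1/6)Q and Ps = 37 + 0.5Q; the wedge Ps − Pb = 14 gives 37 + 0.5Q − (113/3 - (1/6)Q) = 14, so Q' = 22.
Then Pb = 113/3 − (1/6)·22 = 34 and Ps = 37 + 0.5·22 = 48.
The subsidy expands output by 22 − 1 = 21 past the efficient level; on those units the gap between marginal cost and willingness to pay runs from 0 up to 14.
DWL = ½ × 14 × 21 = 147.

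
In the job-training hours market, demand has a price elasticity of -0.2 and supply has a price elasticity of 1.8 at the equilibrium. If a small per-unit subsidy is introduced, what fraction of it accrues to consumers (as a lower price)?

For a small subsidy around the equilibrium, the benefit split depends on the relative slopes, which at a point are proportional to the elasticities.
Buyer share = εs/(εs + |εd|) = 1.8/(1.8 + 0.2) = 0.9; seller share = |εd|/(εs + |εd|) = 0.1.

Consumer share = 0.9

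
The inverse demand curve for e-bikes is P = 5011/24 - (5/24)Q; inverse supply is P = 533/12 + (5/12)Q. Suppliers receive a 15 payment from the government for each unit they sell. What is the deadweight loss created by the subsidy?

Deadweight loss = 180

Pre-subsidy: 5011/24 - (5/24)Q = 533/12 + (5/12)Q gives Q* = 263 and P* = 154.
With the subsidy, sellers receive Ps = Pb + 15 for each unit, where Pb is the price buyers pay.
On the curves, Pb = 5011/24 - (5/24)Q and Ps = 533/12 + (5/12)Q; the wedge Ps − Pb = 15 gives 533/12 + (5/12)Q − (5011/24 - (5/24)Q) = 15, so Q' = 287.
Then Pb = 5011/24 − (5/24)·287 = 149 and Ps = 533/12 + (5/12)·287 = 164.
The subsidy expands output by 287 − 263 = 24 past the efficient level; on those units the gap between marginal cost and willingness to pay runs from 0 up to 15.
DWL = ½ × 15 × 24 = 180.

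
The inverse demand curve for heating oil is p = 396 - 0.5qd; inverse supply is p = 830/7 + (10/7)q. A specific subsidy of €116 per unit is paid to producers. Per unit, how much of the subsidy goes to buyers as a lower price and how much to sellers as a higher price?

Buyers gain 812/27 per unit; sellers gain 2320/27 per unit

Pre-subsidy: 396 - 0.5q = 830/7 + (10/7)q gives q* = 3884/27 and p* = 8750/27.
With the subsidy, sellers receive ps = pb + 116 for each unit, where pb is the price buyers pay.
On the curves, pb = 396 - 0.5q and ps = 830/7 + (10/7)q; the wedge ps − pb = 116 gives 830/7 + (10/7)q − (396 - 0.5q) = 116, so q' = 204.
Then pb = 396 − 0.5·204 = 294 and ps = 830/7 + (10/7)·204 = 410.
Buyers' price falls by p* − pb = 8750/27 − 294 = 812/27; sellers' price rises by ps − p* = 410 − 8750/27 = 2320/27.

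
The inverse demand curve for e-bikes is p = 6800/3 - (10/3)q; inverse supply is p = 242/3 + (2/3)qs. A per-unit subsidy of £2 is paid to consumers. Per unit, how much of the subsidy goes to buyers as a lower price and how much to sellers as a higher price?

Pre-subsidy: 6800/3 - (10/3)q = 242/3 + (2/3)q gives q* = 546.5 and p* = 445.
With the rebate, buyers effectively pay pb = ps − 2, where ps is the price sellers receive.
On the curves, pb = 6800/3 - (10/3)q and ps = 242/3 + (2/3)q; the wedge ps − pb = 2 gives 242/3 + (2/3)q − (6800/3 - (10/3)q) = 2, so q' = 547.
Then pb = 6800/3 − (10/3)·547 = 1330/3 and ps = 242/3 + (2/3)·547 = 1336/3.
Buyers' price falls by p* − pb = 445 − 1330/3 = 5/3; sellers' price rises by ps − p* = 1336/3 − 445 = 1/3.

Buyers gain 5/3 per unit; sellers gain 1/3 per unit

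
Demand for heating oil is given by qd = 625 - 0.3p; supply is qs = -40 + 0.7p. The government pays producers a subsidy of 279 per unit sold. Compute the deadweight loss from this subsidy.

Deadweight loss = 8173.305

Pre-subsidy: 625 - 0.3p = -40 + 0.7p gives p* = 665, q* = 425.5.
With the subsidy, sellers receive ps = pb + 279 for each unit, where pb is the price buyers pay.
Supply in terms of pb becomes qs = -40 + 0.7(pb + 279) = 155.3 + 0.7pb. Setting this equal to demand: 625 - 0.3pb = 155.3 + 0.7pb, so pb = 469.7.
Sellers receive ps = 469.7 + 279 = 748.7; q' = 625 − 0.3·469.7 = 484.09.
The subsidy expands output by 484.09 − 425.5 = 58.59 past the efficient level; on those units the gap between marginal cost and willingness to pay runs from 0 up to 279.
DWL = ½ × 279 × 58.59 = 8173.305.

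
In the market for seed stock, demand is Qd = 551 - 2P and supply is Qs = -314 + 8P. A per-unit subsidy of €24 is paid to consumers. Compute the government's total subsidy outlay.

Government cost = €9993.6

Pre-subsidy: 551 - 2P = -314 + 8P gives P* = 86.5, Q* = 378.
With the rebate, buyers effectively pay Pb = Ps − 24, where Ps is the price sellers receive.
Demand in terms of Ps becomes Qd = 551 − 2(Ps − 24) = 599 - 2Ps. Setting this equal to supply: 599 - 2Ps = -314 + 8Ps, so Ps = 91.3.
Buyers pay Pb = 91.3 − 24 = 67.3; Q' = -314 + 8·91.3 = 416.4.
Government outlay = subsidy × quantity = 24 × 416.4 = 9993.6.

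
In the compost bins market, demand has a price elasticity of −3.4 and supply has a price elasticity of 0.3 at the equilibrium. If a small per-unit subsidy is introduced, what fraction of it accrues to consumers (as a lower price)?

For a small subsidy around the equilibrium, the benefit split depends on the relative slopes, which at a point are proportional to the elasticities.
Buyer share = εs/(εs + |εd|) = 0.3/(0.3 + 3.4) = 3/37; seller share = |εd|/(εs + |εd|) = 34/37.

Consumer share = 3/37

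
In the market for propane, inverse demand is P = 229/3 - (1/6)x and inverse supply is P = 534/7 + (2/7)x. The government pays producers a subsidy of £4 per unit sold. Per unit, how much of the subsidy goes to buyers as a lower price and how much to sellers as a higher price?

Buyers gain 28/19 per unit; sellers gain 48/19 per unit

Pre-subsidy: 229/3 - (1/6)x = 534/7 + (2/7)x gives x* = 2/19 and P* = 1450/19.
With the subsidy, sellers receive Ps = Pb + 4 for each unit, where Pb is the price buyers pay.
On the curves, Pb = 229/3 - (1/6)x and Ps = 534/7 + (2/7)x; the wedge Ps − Pb = 4 gives 534/7 + (2/7)x − (229/3 - (1/6)x) = 4, so x' = 170/19.
Then Pb = 229/3 − (1/6)·(170/19) = 1422/19 and Ps = 534/7 + (2/7)·(170/19) = 1498/19.
Buyers' price falls by P* − Pb = 1450/19 − 1422/19 = 28/19; sellers' price rises by Ps − P* = 1498/19 − 1450/19 = 48/19.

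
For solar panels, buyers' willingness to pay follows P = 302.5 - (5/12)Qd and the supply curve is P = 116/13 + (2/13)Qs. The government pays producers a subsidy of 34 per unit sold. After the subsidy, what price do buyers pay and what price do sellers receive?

Pre-subsidy: 302.5 - (5/12)Q = 116/13 + (2/13)Q gives Q* = 45798/89 and P* = 7840/89.
With the subsidy, sellers receive Ps = Pb + 34 for each unit, where Pb is the price buyers pay.
On the curves, Pb = 302.5 - (5/12)Q and Ps = 116/13 + (2/13)Q; the wedge Ps − Pb = 34 gives 116/13 + (2/13)Q − (302.5 - (5/12)Q) = 34, so Q' = 51102/89.
Then Pb = 302.5 − (5/12)·(51102/89) = 5630/89 and Ps = 116/13 + (2/13)·(51102/89) = 8656/89.

Buyers pay 5630/89; sellers receive 8656/89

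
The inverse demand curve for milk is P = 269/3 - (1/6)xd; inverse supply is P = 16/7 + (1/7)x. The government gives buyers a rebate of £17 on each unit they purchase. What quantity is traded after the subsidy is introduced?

Pre-subsidy: 269/3 - (1/6)x = 16/7 + (1/7)x gives x* = 3670/13 and P* = 554/13.
With the rebate, buyers effectively pay Pb = Ps − 17, where Ps is the price sellers receive.
On the curves, Pb = 269/3 - (1/6)x and Ps = 16/7 + (1/7)x; the wedge Ps − Pb = 17 gives 16/7 + (1/7)x − (269/3 - (1/6)x) = 17, so x' = 4384/13.
Then Pb = 269/3 − (1/6)·(4384/13) = 435/13 and Ps = 16/7 + (1/7)·(4384/13) = 656/13.

x' = 4384/13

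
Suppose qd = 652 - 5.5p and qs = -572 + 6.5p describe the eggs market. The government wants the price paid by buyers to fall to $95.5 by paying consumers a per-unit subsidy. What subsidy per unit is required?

Required subsidy s = $12 per unit

At a buyer price of 95.5, quantity demanded is 652 − 5.5·95.5 = 126.75.
Sellers supply 126.75 only when they receive ps with -572 + 6.5·ps = 126.75, i.e. ps = 107.5.
s = ps − pb = 107.5 − 95.5 = 12.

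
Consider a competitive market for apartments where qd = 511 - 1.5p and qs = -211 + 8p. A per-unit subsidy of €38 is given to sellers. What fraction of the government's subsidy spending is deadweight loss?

DWL / government spending = 24/445

Pre-subsidy: 511 - 1.5p = -211 + 8p gives p* = 76, q* = 397.
With the subsidy, sellers receive ps = pb + 38 for each unit, where pb is the price buyers pay.
Supply in terms of pb becomes qs = -211 + 8(pb + 38) = 93 + 8pb. Setting this equal to demand: 511 - 1.5pb = 93 + 8pb, so pb = 44.
Sellers receive ps = 44 + 38 = 82; q' = 511 − 1.5·44 = 445.
ΔCS = ½(397 + 445)(76 − 44) = 13472; ΔPS = ½(397 + 445)(82 − 76) = 2526.
Government spending = 38 × 445 = 16910.
DWL = ½ × 38 × (445 − 397) = 912; fraction = 912 / 16910 = 24/445.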